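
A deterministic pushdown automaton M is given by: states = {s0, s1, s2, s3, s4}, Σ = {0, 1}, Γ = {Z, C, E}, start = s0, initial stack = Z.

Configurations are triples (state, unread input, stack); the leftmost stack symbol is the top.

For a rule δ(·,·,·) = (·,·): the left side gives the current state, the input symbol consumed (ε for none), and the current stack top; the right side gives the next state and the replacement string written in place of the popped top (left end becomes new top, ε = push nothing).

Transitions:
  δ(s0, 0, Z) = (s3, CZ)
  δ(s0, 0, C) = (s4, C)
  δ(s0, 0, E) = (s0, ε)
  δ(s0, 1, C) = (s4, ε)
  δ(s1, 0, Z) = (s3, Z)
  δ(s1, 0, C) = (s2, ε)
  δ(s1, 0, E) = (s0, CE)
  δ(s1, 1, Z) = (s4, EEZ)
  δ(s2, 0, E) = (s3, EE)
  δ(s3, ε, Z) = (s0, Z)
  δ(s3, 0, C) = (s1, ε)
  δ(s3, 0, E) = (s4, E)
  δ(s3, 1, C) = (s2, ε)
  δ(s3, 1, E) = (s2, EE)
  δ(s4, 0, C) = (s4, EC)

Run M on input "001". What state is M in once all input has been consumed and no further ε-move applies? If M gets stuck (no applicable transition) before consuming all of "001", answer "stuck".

s4

(s0, 001, Z)
  read 0, top Z: go to s3, push CZ → (s3, 01, CZ)
  read 0, top C: go to s1, push ε → (s1, 1, Z)
  read 1, top Z: go to s4, push EEZ → (s4, ε, EEZ)
All input consumed; M is in state s4.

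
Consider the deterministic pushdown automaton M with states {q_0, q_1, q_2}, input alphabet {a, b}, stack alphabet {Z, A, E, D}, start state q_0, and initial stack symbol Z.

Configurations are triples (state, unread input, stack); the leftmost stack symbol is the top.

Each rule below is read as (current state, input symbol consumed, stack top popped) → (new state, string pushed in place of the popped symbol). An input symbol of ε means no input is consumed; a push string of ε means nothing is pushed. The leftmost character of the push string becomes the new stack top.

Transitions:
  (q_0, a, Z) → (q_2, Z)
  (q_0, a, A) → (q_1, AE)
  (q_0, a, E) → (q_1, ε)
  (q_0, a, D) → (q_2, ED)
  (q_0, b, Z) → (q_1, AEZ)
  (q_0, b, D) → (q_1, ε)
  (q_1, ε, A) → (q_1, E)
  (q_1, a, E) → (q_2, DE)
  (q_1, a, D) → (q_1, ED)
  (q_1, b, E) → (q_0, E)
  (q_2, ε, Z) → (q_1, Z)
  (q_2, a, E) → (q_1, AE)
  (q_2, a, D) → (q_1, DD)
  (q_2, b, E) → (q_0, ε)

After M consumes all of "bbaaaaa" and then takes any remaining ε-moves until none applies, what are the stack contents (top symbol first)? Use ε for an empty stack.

(q_0, bbaaaaa, Z)
  read b, top Z: go to q_1, push AEZ → (q_1, baaaaa, AEZ)
  ε-move, top A: go to q_1, push E → (q_1, baaaaa, EEZ)
  read b, top E: go to q_0, push E → (q_0, aaaaa, EEZ)
  read a, top E: go to q_1, push ε → (q_1, aaaa, EZ)
  read a, top E: go to q_2, push DE → (q_2, aaa, DEZ)
  read a, top D: go to q_1, push DD → (q_1, aa, DDEZ)
  read a, top D: go to q_1, push ED → (q_1, a, EDDEZ)
  read a, top E: go to q_2, push DE → (q_2, ε, DEDDEZ)
All input consumed in state q_2 with stack DEDDEZ.

DEDDEZ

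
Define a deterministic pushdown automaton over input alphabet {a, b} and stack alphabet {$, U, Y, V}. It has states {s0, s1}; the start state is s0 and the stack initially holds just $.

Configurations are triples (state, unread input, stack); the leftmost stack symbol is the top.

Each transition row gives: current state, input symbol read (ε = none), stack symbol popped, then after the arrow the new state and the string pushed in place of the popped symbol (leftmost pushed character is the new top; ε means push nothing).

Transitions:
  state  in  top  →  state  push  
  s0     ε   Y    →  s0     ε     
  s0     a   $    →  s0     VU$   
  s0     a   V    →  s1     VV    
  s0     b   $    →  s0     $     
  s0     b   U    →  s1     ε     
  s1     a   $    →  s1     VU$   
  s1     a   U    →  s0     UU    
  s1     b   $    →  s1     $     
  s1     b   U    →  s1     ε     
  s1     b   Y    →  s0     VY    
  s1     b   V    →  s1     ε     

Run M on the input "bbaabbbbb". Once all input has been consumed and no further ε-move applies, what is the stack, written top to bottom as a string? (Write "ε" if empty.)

$

(s0, bbaabbbbb, $) ⊢ (s0, baabbbbb, $) ⊢ (s0, aabbbbb, $) ⊢ (s0, abbbbb, VU$) ⊢ (s1, bbbbb, VVU$) ⊢ (s1, bbbb, VU$) ⊢ (s1, bbb, U$) ⊢ (s1, bb, $) ⊢ (s1, b, $) ⊢ (s1, ε, $)
All input consumed in state s1 with stack $.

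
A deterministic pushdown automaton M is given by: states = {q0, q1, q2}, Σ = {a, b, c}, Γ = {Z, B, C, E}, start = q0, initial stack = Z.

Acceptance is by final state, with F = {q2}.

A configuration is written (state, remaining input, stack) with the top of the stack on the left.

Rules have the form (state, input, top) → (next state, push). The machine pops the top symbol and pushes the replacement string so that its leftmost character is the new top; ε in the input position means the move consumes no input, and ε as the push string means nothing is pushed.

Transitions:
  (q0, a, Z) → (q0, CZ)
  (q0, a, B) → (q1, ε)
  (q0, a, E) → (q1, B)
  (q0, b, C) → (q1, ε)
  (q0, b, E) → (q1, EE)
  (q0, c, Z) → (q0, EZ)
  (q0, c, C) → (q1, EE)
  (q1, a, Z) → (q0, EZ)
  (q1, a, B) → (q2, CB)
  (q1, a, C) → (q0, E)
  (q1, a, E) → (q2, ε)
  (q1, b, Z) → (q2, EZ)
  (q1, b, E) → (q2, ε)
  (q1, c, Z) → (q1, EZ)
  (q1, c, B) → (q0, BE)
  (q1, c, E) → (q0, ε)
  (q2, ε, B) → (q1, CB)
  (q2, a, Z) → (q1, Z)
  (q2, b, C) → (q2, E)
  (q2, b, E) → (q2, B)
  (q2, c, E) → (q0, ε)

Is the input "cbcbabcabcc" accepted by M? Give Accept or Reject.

(q0, cbcbabcabcc, Z) ⊢ (q0, bcbabcabcc, EZ) ⊢ (q1, cbabcabcc, EEZ) ⊢ (q0, babcabcc, EZ) ⊢ (q1, abcabcc, EEZ) ⊢ (q2, bcabcc, EZ) ⊢ (q2, cabcc, BZ) ⊢ (q1, cabcc, CBZ)
No transition applies at (q1, cabcc, CBZ); input not fully consumed.

Reject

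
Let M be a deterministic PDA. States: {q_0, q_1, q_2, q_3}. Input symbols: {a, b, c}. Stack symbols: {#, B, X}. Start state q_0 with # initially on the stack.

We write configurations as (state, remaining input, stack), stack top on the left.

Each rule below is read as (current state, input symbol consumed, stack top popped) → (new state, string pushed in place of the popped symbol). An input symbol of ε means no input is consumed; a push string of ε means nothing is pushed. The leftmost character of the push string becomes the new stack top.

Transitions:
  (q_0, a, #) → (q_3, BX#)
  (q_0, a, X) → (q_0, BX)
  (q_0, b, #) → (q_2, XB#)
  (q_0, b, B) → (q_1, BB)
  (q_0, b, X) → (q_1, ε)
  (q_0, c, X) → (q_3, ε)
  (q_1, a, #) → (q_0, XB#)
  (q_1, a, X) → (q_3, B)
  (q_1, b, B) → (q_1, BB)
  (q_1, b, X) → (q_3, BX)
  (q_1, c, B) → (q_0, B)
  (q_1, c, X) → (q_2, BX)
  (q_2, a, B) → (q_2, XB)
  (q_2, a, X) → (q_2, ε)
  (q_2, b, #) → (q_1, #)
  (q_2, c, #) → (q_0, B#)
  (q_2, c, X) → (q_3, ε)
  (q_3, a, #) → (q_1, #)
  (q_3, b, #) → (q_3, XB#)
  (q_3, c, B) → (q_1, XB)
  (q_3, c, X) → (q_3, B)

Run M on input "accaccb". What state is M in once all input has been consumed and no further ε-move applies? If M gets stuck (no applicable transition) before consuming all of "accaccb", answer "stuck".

(q_0, accaccb, #) ⊢ (q_3, ccaccb, BX#) ⊢ (q_1, caccb, XBX#) ⊢ (q_2, accb, BXBX#) ⊢ (q_2, ccb, XBXBX#) ⊢ (q_3, cb, BXBX#) ⊢ (q_1, b, XBXBX#) ⊢ (q_3, ε, BXBXBX#)
All input consumed; M is in state q_3.

q_3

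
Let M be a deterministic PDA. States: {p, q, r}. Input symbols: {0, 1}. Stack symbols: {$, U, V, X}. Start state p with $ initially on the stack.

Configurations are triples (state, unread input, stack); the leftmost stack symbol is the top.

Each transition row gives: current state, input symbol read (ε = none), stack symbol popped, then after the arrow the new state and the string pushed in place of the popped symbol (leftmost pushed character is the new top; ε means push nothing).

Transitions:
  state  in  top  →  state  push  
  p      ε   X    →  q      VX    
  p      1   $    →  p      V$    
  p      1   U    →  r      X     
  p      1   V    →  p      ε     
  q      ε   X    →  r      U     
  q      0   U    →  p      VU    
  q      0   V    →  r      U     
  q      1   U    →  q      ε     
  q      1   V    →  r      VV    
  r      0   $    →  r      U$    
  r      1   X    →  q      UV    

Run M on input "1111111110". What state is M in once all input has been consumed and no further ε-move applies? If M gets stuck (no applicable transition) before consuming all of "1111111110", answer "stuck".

(p, 1111111110, $)
  read 1, top $: go to p, push V$ → (p, 111111110, V$)
  read 1, top V: go to p, push ε → (p, 11111110, $)
  read 1, top $: go to p, push V$ → (p, 1111110, V$)
  read 1, top V: go to p, push ε → (p, 111110, $)
  read 1, top $: go to p, push V$ → (p, 11110, V$)
  read 1, top V: go to p, push ε → (p, 1110, $)
  read 1, top $: go to p, push V$ → (p, 110, V$)
  read 1, top V: go to p, push ε → (p, 10, $)
  read 1, top $: go to p, push V$ → (p, 0, V$)
No transition for (p, 0, top V); M blocks with input 0 remaining.

stuck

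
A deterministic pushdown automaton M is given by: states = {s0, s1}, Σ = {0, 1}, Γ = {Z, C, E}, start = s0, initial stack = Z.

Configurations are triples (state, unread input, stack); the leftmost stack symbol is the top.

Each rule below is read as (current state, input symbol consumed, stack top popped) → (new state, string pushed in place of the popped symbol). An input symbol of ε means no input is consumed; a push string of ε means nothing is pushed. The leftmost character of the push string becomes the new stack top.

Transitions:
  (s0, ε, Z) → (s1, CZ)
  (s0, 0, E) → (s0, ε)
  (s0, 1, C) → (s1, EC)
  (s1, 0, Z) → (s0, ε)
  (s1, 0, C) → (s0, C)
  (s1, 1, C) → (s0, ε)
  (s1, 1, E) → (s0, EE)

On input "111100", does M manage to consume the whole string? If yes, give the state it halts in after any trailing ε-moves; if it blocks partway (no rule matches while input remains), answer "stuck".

(s0, 111100, Z) ⊢ (s1, 111100, CZ) ⊢ (s0, 11100, Z) ⊢ (s1, 11100, CZ) ⊢ (s0, 1100, Z) ⊢ (s1, 1100, CZ) ⊢ (s0, 100, Z) ⊢ (s1, 100, CZ) ⊢ (s0, 00, Z) ⊢ (s1, 00, CZ) ⊢ (s0, 0, CZ)
No transition for (s0, 0, top C); M blocks with input 0 remaining.

stuck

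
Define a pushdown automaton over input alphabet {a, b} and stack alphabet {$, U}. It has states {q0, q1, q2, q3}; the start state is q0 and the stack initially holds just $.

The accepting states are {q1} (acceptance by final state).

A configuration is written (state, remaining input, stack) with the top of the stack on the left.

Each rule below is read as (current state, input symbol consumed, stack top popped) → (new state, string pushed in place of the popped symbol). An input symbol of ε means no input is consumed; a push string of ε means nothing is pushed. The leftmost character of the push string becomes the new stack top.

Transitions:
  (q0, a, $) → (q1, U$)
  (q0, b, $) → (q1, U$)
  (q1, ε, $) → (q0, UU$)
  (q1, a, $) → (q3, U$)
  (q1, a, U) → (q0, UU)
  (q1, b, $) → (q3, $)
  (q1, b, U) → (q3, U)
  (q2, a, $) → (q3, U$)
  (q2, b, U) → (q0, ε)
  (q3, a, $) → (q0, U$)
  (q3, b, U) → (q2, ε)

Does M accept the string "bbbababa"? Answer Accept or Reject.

No computation consumes all input and reaches a final state.

Reject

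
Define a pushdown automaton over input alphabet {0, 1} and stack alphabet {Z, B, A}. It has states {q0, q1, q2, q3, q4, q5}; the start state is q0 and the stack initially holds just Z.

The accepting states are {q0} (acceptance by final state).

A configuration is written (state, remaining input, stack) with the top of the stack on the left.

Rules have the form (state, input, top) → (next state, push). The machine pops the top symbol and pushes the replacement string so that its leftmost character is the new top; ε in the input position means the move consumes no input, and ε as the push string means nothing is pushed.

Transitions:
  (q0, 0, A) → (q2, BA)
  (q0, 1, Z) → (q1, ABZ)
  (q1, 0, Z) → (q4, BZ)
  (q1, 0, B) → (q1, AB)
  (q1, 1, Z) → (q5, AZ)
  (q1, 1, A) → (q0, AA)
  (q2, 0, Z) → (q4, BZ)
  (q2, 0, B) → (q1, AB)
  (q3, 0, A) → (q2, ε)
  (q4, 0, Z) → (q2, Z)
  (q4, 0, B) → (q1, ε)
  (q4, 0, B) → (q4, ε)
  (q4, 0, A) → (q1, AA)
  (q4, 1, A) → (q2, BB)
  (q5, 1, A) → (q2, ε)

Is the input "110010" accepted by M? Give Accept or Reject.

Reject

No computation consumes all input and reaches a final state.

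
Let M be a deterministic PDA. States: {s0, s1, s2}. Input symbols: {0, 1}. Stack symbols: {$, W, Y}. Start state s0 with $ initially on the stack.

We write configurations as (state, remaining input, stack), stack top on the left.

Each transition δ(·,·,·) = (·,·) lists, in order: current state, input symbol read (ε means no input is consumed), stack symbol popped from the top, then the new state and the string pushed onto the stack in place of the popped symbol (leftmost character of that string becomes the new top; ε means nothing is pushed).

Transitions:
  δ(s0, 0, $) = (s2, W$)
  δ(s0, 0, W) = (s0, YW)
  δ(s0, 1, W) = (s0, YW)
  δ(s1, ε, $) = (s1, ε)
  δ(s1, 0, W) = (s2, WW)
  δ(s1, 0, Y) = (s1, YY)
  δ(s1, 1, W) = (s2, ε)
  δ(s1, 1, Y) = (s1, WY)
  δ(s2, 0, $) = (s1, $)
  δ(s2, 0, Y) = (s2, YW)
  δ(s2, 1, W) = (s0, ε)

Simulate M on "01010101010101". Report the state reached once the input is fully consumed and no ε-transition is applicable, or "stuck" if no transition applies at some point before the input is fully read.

(s0, 01010101010101, $)
  read 0, top $: go to s2, push W$ → (s2, 1010101010101, W$)
  read 1, top W: go to s0, push ε → (s0, 010101010101, $)
  read 0, top $: go to s2, push W$ → (s2, 10101010101, W$)
  read 1, top W: go to s0, push ε → (s0, 0101010101, $)
  read 0, top $: go to s2, push W$ → (s2, 101010101, W$)
  read 1, top W: go to s0, push ε → (s0, 01010101, $)
  read 0, top $: go to s2, push W$ → (s2, 1010101, W$)
  read 1, top W: go to s0, push ε → (s0, 010101, $)
  read 0, top $: go to s2, push W$ → (s2, 10101, W$)
  read 1, top W: go to s0, push ε → (s0, 0101, $)
  read 0, top $: go to s2, push W$ → (s2, 101, W$)
  read 1, top W: go to s0, push ε → (s0, 01, $)
  read 0, top $: go to s2, push W$ → (s2, 1, W$)
  read 1, top W: go to s0, push ε → (s0, ε, $)
All input consumed; M is in state s0.

s0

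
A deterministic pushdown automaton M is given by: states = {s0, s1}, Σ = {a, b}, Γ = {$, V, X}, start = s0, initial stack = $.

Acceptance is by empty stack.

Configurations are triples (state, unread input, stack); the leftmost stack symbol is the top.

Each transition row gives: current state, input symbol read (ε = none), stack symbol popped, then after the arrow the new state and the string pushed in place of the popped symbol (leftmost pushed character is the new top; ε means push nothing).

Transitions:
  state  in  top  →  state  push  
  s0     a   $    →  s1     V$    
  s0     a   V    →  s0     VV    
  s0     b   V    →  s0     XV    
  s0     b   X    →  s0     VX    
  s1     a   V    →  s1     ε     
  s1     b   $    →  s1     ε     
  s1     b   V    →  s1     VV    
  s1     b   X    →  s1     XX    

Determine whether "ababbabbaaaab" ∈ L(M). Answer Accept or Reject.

Accept

(s0, ababbabbaaaab, $) ⊢ (s1, babbabbaaaab, V$) ⊢ (s1, abbabbaaaab, VV$) ⊢ (s1, bbabbaaaab, V$) ⊢ (s1, babbaaaab, VV$) ⊢ (s1, abbaaaab, VVV$) ⊢ (s1, bbaaaab, VV$) ⊢ (s1, baaaab, VVV$) ⊢ (s1, aaaab, VVVV$) ⊢ (s1, aaab, VVV$) ⊢ (s1, aab, VV$) ⊢ (s1, ab, V$) ⊢ (s1, b, $) ⊢ (s1, ε, ε)
All input consumed and the stack is empty.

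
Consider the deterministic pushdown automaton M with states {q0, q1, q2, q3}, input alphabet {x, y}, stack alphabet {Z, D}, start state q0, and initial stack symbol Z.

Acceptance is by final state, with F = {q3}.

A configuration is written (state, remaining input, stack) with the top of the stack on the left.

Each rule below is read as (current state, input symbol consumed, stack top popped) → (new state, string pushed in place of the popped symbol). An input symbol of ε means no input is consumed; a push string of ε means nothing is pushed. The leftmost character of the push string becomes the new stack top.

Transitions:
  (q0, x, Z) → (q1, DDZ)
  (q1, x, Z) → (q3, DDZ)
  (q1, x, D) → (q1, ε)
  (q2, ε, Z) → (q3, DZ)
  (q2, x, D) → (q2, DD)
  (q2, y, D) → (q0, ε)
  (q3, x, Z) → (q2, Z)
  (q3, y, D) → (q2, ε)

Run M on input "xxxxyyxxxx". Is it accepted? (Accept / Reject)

(q0, xxxxyyxxxx, Z)
  read x, top Z: go to q1, push DDZ → (q1, xxxyyxxxx, DDZ)
  read x, top D: go to q1, push ε → (q1, xxyyxxxx, DZ)
  read x, top D: go to q1, push ε → (q1, xyyxxxx, Z)
  read x, top Z: go to q3, push DDZ → (q3, yyxxxx, DDZ)
  read y, top D: go to q2, push ε → (q2, yxxxx, DZ)
  read y, top D: go to q0, push ε → (q0, xxxx, Z)
  read x, top Z: go to q1, push DDZ → (q1, xxx, DDZ)
  read x, top D: go to q1, push ε → (q1, xx, DZ)
  read x, top D: go to q1, push ε → (q1, x, Z)
  read x, top Z: go to q3, push DDZ → (q3, ε, DDZ)
All input consumed; state q3 ∈ F.

Accept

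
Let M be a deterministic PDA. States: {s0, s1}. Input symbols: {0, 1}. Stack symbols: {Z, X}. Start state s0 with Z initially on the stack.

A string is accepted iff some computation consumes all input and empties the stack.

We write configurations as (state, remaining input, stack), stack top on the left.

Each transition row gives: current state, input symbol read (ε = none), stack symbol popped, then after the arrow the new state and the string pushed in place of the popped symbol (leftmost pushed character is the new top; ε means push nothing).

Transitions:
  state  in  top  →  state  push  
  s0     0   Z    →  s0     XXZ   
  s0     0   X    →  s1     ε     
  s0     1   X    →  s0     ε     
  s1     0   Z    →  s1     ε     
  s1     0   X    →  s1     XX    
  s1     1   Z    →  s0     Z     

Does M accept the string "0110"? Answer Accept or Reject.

(s0, 0110, Z) ⊢ (s0, 110, XXZ) ⊢ (s0, 10, XZ) ⊢ (s0, 0, Z) ⊢ (s0, ε, XXZ)
All input consumed; stack is XXZ, not empty, and no further ε-move applies.

Reject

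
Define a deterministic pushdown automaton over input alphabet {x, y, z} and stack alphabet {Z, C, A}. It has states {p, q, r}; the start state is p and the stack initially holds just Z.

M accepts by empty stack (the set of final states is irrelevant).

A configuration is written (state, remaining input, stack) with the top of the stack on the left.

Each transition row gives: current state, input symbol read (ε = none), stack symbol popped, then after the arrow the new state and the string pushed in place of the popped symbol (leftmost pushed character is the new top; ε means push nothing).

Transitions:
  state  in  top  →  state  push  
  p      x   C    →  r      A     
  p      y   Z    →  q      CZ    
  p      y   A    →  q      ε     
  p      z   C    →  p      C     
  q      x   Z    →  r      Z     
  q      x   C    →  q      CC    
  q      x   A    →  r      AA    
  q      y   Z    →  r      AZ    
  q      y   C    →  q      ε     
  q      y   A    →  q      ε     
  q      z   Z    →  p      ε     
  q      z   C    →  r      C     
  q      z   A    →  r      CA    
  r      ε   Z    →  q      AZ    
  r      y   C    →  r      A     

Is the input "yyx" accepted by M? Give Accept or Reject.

Reject

(p, yyx, Z) ⊢ (q, yx, CZ) ⊢ (q, x, Z) ⊢ (r, ε, Z) ⊢ (q, ε, AZ)
All input consumed; stack is AZ, not empty, and no further ε-move applies.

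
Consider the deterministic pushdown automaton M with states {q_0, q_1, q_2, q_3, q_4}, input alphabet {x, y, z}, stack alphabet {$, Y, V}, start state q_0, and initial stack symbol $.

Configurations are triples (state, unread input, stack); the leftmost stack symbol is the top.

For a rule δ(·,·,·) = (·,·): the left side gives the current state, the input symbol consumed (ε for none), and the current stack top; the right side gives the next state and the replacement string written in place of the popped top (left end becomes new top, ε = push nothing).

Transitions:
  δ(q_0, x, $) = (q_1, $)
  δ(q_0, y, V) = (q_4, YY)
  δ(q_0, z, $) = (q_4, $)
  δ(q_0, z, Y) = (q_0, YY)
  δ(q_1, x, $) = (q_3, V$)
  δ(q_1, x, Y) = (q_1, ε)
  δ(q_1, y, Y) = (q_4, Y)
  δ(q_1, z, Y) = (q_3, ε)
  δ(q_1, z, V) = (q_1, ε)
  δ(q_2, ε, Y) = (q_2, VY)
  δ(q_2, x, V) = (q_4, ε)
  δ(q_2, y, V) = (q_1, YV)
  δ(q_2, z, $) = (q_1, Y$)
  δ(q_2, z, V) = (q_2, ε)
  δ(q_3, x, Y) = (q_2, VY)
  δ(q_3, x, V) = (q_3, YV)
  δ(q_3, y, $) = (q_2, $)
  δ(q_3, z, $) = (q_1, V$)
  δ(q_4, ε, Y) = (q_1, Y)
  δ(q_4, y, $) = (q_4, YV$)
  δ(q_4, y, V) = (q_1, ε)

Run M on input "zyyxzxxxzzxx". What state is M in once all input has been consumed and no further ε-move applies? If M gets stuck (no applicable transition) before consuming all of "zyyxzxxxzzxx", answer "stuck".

(q_0, zyyxzxxxzzxx, $)
  read z, top $: go to q_4, push $ → (q_4, yyxzxxxzzxx, $)
  read y, top $: go to q_4, push YV$ → (q_4, yxzxxxzzxx, YV$)
  ε-move, top Y: go to q_1, push Y → (q_1, yxzxxxzzxx, YV$)
  read y, top Y: go to q_4, push Y → (q_4, xzxxxzzxx, YV$)
  ε-move, top Y: go to q_1, push Y → (q_1, xzxxxzzxx, YV$)
  read x, top Y: go to q_1, push ε → (q_1, zxxxzzxx, V$)
  read z, top V: go to q_1, push ε → (q_1, xxxzzxx, $)
  read x, top $: go to q_3, push V$ → (q_3, xxzzxx, V$)
  read x, top V: go to q_3, push YV → (q_3, xzzxx, YV$)
  read x, top Y: go to q_2, push VY → (q_2, zzxx, VYV$)
  read z, top V: go to q_2, push ε → (q_2, zxx, YV$)
  ε-move, top Y: go to q_2, push VY → (q_2, zxx, VYV$)
  read z, top V: go to q_2, push ε → (q_2, xx, YV$)
  ε-move, top Y: go to q_2, push VY → (q_2, xx, VYV$)
  read x, top V: go to q_4, push ε → (q_4, x, YV$)
  ε-move, top Y: go to q_1, push Y → (q_1, x, YV$)
  read x, top Y: go to q_1, push ε → (q_1, ε, V$)
All input consumed; M is in state q_1.

q_1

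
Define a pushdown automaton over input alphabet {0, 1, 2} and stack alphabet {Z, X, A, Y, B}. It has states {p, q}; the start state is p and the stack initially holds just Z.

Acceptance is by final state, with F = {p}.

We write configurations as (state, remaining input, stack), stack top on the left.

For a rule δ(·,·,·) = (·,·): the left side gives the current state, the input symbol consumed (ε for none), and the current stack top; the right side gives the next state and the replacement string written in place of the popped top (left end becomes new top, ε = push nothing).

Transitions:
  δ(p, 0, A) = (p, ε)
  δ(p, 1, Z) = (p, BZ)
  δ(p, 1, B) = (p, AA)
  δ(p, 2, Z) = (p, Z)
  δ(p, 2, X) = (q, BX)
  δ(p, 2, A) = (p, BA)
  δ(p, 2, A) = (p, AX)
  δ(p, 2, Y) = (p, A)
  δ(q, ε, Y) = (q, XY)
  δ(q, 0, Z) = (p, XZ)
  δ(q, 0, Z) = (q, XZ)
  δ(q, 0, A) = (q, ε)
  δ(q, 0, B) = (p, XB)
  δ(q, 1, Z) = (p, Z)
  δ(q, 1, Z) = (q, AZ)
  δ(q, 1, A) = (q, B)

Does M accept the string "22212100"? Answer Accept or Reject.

Reject

No computation consumes all input and reaches a final state.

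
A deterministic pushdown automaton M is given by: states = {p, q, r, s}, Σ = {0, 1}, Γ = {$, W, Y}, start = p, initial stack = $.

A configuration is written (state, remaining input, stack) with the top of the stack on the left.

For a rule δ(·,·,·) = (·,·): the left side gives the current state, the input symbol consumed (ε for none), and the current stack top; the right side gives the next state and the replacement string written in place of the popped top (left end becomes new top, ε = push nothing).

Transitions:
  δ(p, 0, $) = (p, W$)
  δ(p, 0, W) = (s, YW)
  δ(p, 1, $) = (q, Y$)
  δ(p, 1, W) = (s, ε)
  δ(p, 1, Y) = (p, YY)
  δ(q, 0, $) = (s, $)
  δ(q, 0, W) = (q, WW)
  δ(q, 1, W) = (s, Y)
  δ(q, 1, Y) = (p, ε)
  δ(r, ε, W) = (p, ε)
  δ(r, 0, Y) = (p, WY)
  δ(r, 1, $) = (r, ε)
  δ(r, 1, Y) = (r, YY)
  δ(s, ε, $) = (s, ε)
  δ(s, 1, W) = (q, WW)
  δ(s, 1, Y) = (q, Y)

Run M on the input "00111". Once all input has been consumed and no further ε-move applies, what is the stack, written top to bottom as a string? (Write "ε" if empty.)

ε

(p, 00111, $)
  read 0, top $: go to p, push W$ → (p, 0111, W$)
  read 0, top W: go to s, push YW → (s, 111, YW$)
  read 1, top Y: go to q, push Y → (q, 11, YW$)
  read 1, top Y: go to p, push ε → (p, 1, W$)
  read 1, top W: go to s, push ε → (s, ε, $)
  ε-move, top $: go to s, push ε → (s, ε, ε)
All input consumed in state s with stack ε.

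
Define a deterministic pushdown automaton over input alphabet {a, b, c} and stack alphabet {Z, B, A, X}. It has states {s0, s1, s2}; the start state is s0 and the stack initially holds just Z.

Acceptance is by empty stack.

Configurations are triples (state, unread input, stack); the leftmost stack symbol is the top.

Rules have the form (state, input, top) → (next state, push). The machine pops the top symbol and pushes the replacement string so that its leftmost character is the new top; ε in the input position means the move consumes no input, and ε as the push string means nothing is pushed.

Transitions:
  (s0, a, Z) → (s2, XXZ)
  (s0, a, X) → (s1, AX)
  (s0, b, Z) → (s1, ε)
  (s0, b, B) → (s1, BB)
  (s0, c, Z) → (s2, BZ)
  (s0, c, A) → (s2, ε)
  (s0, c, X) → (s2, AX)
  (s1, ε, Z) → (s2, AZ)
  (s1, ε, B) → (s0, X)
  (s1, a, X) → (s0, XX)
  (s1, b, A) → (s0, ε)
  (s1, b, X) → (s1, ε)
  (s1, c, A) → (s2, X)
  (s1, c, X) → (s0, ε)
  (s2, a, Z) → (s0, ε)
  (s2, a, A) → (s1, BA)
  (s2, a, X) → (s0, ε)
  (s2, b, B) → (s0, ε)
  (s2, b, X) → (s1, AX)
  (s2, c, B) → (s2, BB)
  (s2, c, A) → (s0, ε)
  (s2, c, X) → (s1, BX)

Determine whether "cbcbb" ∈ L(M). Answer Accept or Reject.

Accept

(s0, cbcbb, Z)
  read c, top Z: go to s2, push BZ → (s2, bcbb, BZ)
  read b, top B: go to s0, push ε → (s0, cbb, Z)
  read c, top Z: go to s2, push BZ → (s2, bb, BZ)
  read b, top B: go to s0, push ε → (s0, b, Z)
  read b, top Z: go to s1, push ε → (s1, ε, ε)
All input consumed and the stack is empty.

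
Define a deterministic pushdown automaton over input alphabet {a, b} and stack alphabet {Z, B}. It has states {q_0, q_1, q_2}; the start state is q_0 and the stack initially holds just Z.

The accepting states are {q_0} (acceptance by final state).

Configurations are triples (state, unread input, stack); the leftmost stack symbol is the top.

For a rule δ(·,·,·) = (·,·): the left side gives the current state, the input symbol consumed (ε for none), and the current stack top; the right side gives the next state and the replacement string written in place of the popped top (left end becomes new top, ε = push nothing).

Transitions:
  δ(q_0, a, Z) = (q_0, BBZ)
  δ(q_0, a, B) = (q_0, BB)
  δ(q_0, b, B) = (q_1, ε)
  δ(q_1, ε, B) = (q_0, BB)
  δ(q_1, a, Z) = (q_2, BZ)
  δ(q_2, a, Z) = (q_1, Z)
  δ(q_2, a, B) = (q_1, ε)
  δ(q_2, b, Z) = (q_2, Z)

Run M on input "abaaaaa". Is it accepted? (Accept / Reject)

Accept

(q_0, abaaaaa, Z)
  read a, top Z: go to q_0, push BBZ → (q_0, baaaaa, BBZ)
  read b, top B: go to q_1, push ε → (q_1, aaaaa, BZ)
  ε-move, top B: go to q_0, push BB → (q_0, aaaaa, BBZ)
  read a, top B: go to q_0, push BB → (q_0, aaaa, BBBZ)
  read a, top B: go to q_0, push BB → (q_0, aaa, BBBBZ)
  read a, top B: go to q_0, push BB → (q_0, aa, BBBBBZ)
  read a, top B: go to q_0, push BB → (q_0, a, BBBBBBZ)
  read a, top B: go to q_0, push BB → (q_0, ε, BBBBBBBZ)
All input consumed; state q_0 ∈ F.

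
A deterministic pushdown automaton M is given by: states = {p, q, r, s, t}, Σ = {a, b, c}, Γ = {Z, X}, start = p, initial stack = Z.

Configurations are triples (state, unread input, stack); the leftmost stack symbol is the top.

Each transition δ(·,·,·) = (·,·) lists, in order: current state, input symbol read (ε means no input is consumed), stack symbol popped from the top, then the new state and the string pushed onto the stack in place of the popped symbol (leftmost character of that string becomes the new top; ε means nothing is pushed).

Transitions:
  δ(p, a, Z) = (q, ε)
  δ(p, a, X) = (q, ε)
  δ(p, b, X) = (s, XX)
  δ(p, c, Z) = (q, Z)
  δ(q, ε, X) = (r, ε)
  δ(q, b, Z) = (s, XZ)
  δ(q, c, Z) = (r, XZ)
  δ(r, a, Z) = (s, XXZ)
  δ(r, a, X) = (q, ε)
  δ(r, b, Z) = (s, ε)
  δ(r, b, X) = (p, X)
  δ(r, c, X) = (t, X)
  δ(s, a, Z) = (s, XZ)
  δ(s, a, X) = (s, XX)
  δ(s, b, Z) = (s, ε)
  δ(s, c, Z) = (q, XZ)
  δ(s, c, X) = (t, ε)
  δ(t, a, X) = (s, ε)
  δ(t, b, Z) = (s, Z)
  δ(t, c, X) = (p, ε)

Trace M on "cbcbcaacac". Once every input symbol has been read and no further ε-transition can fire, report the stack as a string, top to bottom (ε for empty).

(p, cbcbcaacac, Z)
  read c, top Z: go to q, push Z → (q, bcbcaacac, Z)
  read b, top Z: go to s, push XZ → (s, cbcaacac, XZ)
  read c, top X: go to t, push ε → (t, bcaacac, Z)
  read b, top Z: go to s, push Z → (s, caacac, Z)
  read c, top Z: go to q, push XZ → (q, aacac, XZ)
  ε-move, top X: go to r, push ε → (r, aacac, Z)
  read a, top Z: go to s, push XXZ → (s, acac, XXZ)
  read a, top X: go to s, push XX → (s, cac, XXXZ)
  read c, top X: go to t, push ε → (t, ac, XXZ)
  read a, top X: go to s, push ε → (s, c, XZ)
  read c, top X: go to t, push ε → (t, ε, Z)
All input consumed in state t with stack Z.

Z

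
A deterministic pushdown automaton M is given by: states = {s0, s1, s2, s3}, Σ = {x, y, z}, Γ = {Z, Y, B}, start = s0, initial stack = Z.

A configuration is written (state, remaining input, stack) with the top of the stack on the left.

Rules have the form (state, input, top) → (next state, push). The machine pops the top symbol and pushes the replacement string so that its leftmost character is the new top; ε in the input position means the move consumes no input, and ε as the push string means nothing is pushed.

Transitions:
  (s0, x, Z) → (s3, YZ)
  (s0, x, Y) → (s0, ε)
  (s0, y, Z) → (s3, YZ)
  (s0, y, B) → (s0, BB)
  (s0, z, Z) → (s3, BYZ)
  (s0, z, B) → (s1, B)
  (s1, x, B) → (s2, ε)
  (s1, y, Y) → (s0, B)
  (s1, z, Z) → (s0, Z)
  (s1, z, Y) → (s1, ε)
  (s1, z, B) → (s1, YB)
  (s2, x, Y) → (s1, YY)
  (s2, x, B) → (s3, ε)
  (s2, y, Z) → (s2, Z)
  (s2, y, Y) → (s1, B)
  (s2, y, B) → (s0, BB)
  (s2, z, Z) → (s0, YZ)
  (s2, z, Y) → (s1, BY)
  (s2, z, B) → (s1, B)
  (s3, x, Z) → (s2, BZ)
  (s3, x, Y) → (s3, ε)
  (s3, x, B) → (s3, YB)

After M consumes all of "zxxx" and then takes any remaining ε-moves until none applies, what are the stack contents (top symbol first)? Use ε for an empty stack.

(s0, zxxx, Z)
  read z, top Z: go to s3, push BYZ → (s3, xxx, BYZ)
  read x, top B: go to s3, push YB → (s3, xx, YBYZ)
  read x, top Y: go to s3, push ε → (s3, x, BYZ)
  read x, top B: go to s3, push YB → (s3, ε, YBYZ)
All input consumed in state s3 with stack YBYZ.

YBYZ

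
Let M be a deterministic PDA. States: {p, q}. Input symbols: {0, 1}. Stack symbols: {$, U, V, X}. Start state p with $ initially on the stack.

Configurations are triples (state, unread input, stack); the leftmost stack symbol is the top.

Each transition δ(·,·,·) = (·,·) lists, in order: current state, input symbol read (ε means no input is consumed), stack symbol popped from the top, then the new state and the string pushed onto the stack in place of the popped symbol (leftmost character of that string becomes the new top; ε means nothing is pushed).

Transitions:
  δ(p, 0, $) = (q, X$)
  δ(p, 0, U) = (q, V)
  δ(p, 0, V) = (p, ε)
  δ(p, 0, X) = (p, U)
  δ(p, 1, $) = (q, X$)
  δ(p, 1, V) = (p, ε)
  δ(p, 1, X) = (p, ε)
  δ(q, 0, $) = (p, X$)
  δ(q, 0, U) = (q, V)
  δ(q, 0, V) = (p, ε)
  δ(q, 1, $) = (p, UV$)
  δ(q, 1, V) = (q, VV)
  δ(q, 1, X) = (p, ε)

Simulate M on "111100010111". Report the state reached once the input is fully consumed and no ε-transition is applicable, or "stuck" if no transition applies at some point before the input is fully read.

stuck

(p, 111100010111, $)
  read 1, top $: go to q, push X$ → (q, 11100010111, X$)
  read 1, top X: go to p, push ε → (p, 1100010111, $)
  read 1, top $: go to q, push X$ → (q, 100010111, X$)
  read 1, top X: go to p, push ε → (p, 00010111, $)
  read 0, top $: go to q, push X$ → (q, 0010111, X$)
No transition for (q, 0, top X); M blocks with input 0010111 remaining.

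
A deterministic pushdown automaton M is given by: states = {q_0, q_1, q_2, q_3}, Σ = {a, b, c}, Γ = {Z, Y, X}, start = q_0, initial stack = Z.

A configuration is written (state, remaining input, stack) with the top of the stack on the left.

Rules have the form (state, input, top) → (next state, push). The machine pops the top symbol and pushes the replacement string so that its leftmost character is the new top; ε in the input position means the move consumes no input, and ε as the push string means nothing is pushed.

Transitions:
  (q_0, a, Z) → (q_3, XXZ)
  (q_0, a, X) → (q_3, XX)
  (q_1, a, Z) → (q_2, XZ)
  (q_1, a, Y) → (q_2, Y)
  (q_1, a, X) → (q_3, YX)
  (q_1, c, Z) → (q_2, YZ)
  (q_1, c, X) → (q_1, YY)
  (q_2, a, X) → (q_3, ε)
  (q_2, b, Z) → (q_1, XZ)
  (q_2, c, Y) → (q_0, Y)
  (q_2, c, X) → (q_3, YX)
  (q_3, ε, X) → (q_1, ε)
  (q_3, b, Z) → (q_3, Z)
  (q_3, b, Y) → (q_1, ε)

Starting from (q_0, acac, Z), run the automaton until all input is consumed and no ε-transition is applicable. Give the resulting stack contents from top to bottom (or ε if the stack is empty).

YYZ

(q_0, acac, Z)
  read a, top Z: go to q_3, push XXZ → (q_3, cac, XXZ)
  ε-move, top X: go to q_1, push ε → (q_1, cac, XZ)
  read c, top X: go to q_1, push YY → (q_1, ac, YYZ)
  read a, top Y: go to q_2, push Y → (q_2, c, YYZ)
  read c, top Y: go to q_0, push Y → (q_0, ε, YYZ)
All input consumed in state q_0 with stack YYZ.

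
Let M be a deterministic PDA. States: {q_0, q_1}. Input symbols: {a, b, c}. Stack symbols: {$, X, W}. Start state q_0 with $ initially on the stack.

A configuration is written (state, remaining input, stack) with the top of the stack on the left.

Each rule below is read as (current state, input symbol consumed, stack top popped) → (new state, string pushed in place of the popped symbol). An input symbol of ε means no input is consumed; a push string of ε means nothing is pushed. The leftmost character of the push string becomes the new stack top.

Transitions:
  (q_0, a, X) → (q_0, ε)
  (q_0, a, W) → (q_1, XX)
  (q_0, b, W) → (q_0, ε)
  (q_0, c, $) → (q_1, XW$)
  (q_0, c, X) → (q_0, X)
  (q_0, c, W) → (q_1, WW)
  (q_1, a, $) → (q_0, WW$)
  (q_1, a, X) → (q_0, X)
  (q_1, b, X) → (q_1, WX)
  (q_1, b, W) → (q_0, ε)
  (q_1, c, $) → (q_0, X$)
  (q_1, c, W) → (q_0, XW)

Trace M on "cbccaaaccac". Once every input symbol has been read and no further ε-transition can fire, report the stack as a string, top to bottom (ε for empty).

(q_0, cbccaaaccac, $)
  read c, top $: go to q_1, push XW$ → (q_1, bccaaaccac, XW$)
  read b, top X: go to q_1, push WX → (q_1, ccaaaccac, WXW$)
  read c, top W: go to q_0, push XW → (q_0, caaaccac, XWXW$)
  read c, top X: go to q_0, push X → (q_0, aaaccac, XWXW$)
  read a, top X: go to q_0, push ε → (q_0, aaccac, WXW$)
  read a, top W: go to q_1, push XX → (q_1, accac, XXXW$)
  read a, top X: go to q_0, push X → (q_0, ccac, XXXW$)
  read c, top X: go to q_0, push X → (q_0, cac, XXXW$)
  read c, top X: go to q_0, push X → (q_0, ac, XXXW$)
  read a, top X: go to q_0, push ε → (q_0, c, XXW$)
  read c, top X: go to q_0, push X → (q_0, ε, XXW$)
All input consumed in state q_0 with stack XXW$.

XXW$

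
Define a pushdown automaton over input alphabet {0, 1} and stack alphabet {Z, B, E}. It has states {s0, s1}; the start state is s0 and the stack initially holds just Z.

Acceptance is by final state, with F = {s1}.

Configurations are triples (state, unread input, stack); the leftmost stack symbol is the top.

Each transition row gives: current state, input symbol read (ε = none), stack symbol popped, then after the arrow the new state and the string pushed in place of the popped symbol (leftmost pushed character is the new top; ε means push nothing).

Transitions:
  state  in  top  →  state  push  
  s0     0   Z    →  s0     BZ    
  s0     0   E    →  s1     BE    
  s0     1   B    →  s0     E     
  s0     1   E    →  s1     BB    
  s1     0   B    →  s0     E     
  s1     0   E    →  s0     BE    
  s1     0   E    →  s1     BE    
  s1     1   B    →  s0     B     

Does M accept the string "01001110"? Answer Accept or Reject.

One accepting computation: (s0, 01001110, Z) ⊢ (s0, 1001110, BZ) ⊢ (s0, 001110, EZ) ⊢ (s1, 01110, BEZ) ⊢ (s0, 1110, EEZ) ⊢ (s1, 110, BBEZ) ⊢ (s0, 10, BBEZ) ⊢ (s0, 0, EBEZ) ⊢ (s1, ε, BEBEZ)
All input consumed and state s1 ∈ F.

Accept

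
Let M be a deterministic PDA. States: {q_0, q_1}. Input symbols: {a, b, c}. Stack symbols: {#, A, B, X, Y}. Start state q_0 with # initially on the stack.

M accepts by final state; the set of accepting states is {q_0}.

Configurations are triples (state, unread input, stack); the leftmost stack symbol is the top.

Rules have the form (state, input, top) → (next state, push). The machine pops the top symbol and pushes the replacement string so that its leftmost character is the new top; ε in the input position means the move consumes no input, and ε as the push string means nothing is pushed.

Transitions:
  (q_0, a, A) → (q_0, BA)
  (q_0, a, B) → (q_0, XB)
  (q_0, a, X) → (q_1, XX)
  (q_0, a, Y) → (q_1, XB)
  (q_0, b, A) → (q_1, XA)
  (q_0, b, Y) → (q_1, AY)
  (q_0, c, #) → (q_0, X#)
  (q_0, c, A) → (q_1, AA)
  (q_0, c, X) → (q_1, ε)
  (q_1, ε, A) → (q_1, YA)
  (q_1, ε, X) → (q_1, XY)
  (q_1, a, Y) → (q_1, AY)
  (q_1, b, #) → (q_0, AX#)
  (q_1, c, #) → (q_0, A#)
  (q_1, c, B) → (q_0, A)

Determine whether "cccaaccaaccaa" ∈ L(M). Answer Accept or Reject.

(q_0, cccaaccaaccaa, #)
  read c, top #: go to q_0, push X# → (q_0, ccaaccaaccaa, X#)
  read c, top X: go to q_1, push ε → (q_1, caaccaaccaa, #)
  read c, top #: go to q_0, push A# → (q_0, aaccaaccaa, A#)
  read a, top A: go to q_0, push BA → (q_0, accaaccaa, BA#)
  read a, top B: go to q_0, push XB → (q_0, ccaaccaa, XBA#)
  read c, top X: go to q_1, push ε → (q_1, caaccaa, BA#)
  read c, top B: go to q_0, push A → (q_0, aaccaa, AA#)
  read a, top A: go to q_0, push BA → (q_0, accaa, BAA#)
  read a, top B: go to q_0, push XB → (q_0, ccaa, XBAA#)
  read c, top X: go to q_1, push ε → (q_1, caa, BAA#)
  read c, top B: go to q_0, push A → (q_0, aa, AAA#)
  read a, top A: go to q_0, push BA → (q_0, a, BAAA#)
  read a, top B: go to q_0, push XB → (q_0, ε, XBAAA#)
All input consumed; state q_0 ∈ F.

Accept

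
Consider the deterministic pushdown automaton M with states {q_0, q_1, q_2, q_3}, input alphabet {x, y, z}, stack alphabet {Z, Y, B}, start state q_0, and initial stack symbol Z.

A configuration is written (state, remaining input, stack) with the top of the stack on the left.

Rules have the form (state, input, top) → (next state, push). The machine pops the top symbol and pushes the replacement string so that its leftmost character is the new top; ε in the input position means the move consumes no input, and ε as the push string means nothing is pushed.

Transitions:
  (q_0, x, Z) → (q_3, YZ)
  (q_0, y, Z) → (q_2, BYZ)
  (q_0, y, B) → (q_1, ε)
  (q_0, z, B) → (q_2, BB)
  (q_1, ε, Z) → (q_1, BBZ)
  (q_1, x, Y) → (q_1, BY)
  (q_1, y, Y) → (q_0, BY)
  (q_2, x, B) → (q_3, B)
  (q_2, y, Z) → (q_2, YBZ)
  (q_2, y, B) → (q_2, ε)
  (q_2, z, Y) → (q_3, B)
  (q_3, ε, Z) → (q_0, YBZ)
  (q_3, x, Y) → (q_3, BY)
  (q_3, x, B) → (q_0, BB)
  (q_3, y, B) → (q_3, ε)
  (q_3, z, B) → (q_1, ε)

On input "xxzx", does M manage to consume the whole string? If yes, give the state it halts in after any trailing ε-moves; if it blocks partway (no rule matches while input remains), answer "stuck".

(q_0, xxzx, Z) ⊢ (q_3, xzx, YZ) ⊢ (q_3, zx, BYZ) ⊢ (q_1, x, YZ) ⊢ (q_1, ε, BYZ)
All input consumed; M is in state q_1.

q_1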